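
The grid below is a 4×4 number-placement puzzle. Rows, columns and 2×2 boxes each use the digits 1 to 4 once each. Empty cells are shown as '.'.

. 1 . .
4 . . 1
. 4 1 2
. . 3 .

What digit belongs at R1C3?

R2C3 = 2: row 2 has {1,4}; col 3 has {1,3}; box has {1} → only 2 remains.
R3C1 = 3: row 3 has {1,2,4}; col 1 has {4}; box has {4} → only 3 remains.
R4C2 = 2: row 4 has {3}; col 2 has {1,4}; box has {3,4} → only 2 remains.
R4C4 = 4: row 4 has {2,3}; col 4 has {1,2}; box has {1,2,3} → only 4 remains.
R1C1 = 2: row 1 has {1}; col 1 has {3,4}; box has {1,4} → only 2 remains.
R1C3 = 4: row 1 has {1,2}; col 3 has {1,2,3}; box has {1,2} → only 4 remains.

4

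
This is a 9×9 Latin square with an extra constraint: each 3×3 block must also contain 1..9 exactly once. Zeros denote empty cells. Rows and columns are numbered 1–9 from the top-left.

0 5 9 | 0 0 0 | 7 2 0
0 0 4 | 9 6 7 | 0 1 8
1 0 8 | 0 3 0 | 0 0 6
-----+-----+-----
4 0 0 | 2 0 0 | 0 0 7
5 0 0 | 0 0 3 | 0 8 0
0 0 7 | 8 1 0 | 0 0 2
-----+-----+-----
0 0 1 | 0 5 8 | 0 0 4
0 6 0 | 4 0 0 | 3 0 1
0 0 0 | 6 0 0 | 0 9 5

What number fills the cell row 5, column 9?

row 1, column 4 = 1 (sole candidate).
row 1, column 6 = 4 (sole candidate).
row 1, column 9 = 3 (sole candidate).
row 2, column 7 = 5 (sole candidate).
row 3, column 4 = 5 (sole candidate).
row 3, column 6 = 2 (sole candidate).
row 3, column 8 = 4 (sole candidate).
row 4, column 5 = 9 (sole candidate).
row 5, column 4 = 7 (sole candidate).
row 5, column 5 = 4 (sole candidate).
row 5, column 9 = 9: row 5 has {3,4,5,7,8}; col 9 has {1,2,3,4,5,6,7,8}; box has {2,7,8} → only 9 remains.

9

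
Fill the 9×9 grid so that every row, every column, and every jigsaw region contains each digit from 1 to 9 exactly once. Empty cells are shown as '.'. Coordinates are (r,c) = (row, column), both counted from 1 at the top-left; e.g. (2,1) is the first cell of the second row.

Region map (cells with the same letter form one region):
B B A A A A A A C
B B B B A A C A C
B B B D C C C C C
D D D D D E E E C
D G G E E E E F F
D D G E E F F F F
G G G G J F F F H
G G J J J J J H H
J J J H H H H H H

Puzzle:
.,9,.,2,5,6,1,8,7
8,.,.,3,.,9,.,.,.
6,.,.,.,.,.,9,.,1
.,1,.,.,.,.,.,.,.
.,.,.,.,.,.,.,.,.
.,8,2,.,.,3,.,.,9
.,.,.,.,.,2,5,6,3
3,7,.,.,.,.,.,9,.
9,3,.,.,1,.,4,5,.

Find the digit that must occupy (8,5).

8

(1,1) = 4 (sole candidate).
(1,3) = 3 (sole candidate).
(6,7) = 7 (sole candidate).
(7,1) = 1 (sole candidate).
(7,2) = 4 (sole candidate).
(6,1) = 5 (sole candidate).
(2,3) = 1 (hidden single in row 2).
(7,5) = 7 (hidden single in row 7).
(2,5) = 4 (sole candidate).
(2,8) = 7 (sole candidate).
(6,5) = 6 (sole candidate).
(9,9) = 2 (hidden single in row 9).
(5,2) = 6 (hidden single in column 2).
(3,3) = 7 (hidden single in region B).
(3,4) = 4 (sole candidate).
(6,4) = 1 (sole candidate).
(6,8) = 4 (sole candidate).
(5,8) = 1 (sole candidate).
(5,9) = 8 (sole candidate).
(8,9) = 6 (sole candidate).
(2,9) = 5 (sole candidate).
(3,6) = 8 (sole candidate).
(4,9) = 4 (sole candidate).
(9,6) = 7 (sole candidate).
(2,2) = 2 (sole candidate).
(2,7) = 6 (sole candidate).
(3,2) = 5 (sole candidate).
(4,6) = 5 (sole candidate).
(5,6) = 4 (sole candidate).
(8,6) = 1 (sole candidate).
(9,4) = 8 (sole candidate).
(7,4) = 9 (sole candidate).
(8,4) = 5 (sole candidate).
(9,3) = 6 (sole candidate).
(4,3) = 9 (sole candidate).
(5,3) = 5 (sole candidate).
(5,4) = 7 (sole candidate).
(7,3) = 8 (sole candidate).
(8,3) = 4 (sole candidate).
(4,4) = 6 (sole candidate).
(5,1) = 2 (sole candidate).
(5,7) = 3 (sole candidate).
(4,1) = 7 (sole candidate).
(4,5) = 3 (sole candidate).
(4,8) = 2 (sole candidate).
(5,5) = 9 (sole candidate).
(3,5) = 2 (sole candidate).
(3,8) = 3 (sole candidate).
(4,7) = 8 (sole candidate).
(8,5) = 8: row 8 has {1,3,4,5,6,7,9}; col 5 has {1,2,3,4,5,6,7,9}; region has {1,3,4,5,6,7,9} → only 8 remains.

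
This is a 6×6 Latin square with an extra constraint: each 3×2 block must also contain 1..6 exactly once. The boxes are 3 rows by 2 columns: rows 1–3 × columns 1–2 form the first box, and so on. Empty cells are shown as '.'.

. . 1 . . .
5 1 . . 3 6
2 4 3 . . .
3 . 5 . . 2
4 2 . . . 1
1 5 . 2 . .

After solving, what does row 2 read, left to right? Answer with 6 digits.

512436

r1c1 = 6: row 1 has {1}; col 1 has {1,2,3,4,5}; box has {1,2,4,5} → only 6 remains.
r1c2 = 3: row 1 has {1,6}; col 2 has {1,2,4,5}; box has {1,2,4,5,6} → only 3 remains.
r2c4 = 4: row 2 has {1,3,5,6}; col 4 has {2}; box has {1,3} → only 4 remains.
r3c6 = 5: row 3 has {2,3,4}; col 6 has {1,2,6}; box has {3,6} → only 5 remains.
r4c2 = 6: row 4 has {2,3,5}; col 2 has {1,2,3,4,5}; box has {1,2,3,4,5} → only 6 remains.
r4c4 = 1: row 4 has {2,3,5,6}; col 4 has {2,4}; box has {2,5} → only 1 remains.
r4c5 = 4: row 4 has {1,2,3,5,6}; col 5 has {3}; box has {1,2} → only 4 remains.
r5c3 = 6: row 5 has {1,2,4}; col 3 has {1,3,5}; box has {1,2,5} → only 6 remains.
r5c4 = 3: row 5 has {1,2,4,6}; col 4 has {1,2,4}; box has {1,2,5,6} → only 3 remains.
r5c5 = 5: row 5 has {1,2,3,4,6}; col 5 has {3,4}; box has {1,2,4} → only 5 remains.
r6c3 = 4: row 6 has {1,2,5}; col 3 has {1,3,5,6}; box has {1,2,3,5,6} → only 4 remains.
r6c5 = 6: row 6 has {1,2,4,5}; col 5 has {3,4,5}; box has {1,2,4,5} → only 6 remains.
r6c6 = 3: row 6 has {1,2,4,5,6}; col 6 has {1,2,5,6}; box has {1,2,4,5,6} → only 3 remains.
r1c4 = 5: row 1 has {1,3,6}; col 4 has {1,2,3,4}; box has {1,3,4} → only 5 remains.
r1c5 = 2: row 1 has {1,3,5,6}; col 5 has {3,4,5,6}; box has {3,5,6} → only 2 remains.
r1c6 = 4: row 1 has {1,2,3,5,6}; col 6 has {1,2,3,5,6}; box has {2,3,5,6} → only 4 remains.
r2c3 = 2: row 2 has {1,3,4,5,6}; col 3 has {1,3,4,5,6}; box has {1,3,4,5} → only 2 remains.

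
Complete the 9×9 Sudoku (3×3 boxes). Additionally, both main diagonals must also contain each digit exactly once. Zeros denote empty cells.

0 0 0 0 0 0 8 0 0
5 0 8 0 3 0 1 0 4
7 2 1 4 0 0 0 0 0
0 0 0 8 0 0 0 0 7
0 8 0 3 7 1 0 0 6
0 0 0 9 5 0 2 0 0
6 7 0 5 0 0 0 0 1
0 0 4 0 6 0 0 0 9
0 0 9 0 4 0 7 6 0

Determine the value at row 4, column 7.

row 2, column 8 = 2: row 2 has {1,3,4,5,8}; col 8 has {6}; box has {1,4,8}; anti-diagonal has {7,9} → only 2 remains.
row 4, column 5 = 2: row 4 has {7,8}; col 5 has {3,4,5,6,7}; box has {1,3,5,7,8,9} → only 2 remains.
row 7, column 3 = 3: row 7 has {1,5,6,7}; col 3 has {1,4,8,9}; box has {4,6,7,9}; anti-diagonal has {2,7,9} → only 3 remains.
row 7, column 7 = 4: row 7 has {1,3,5,6,7}; col 7 has {1,2,7,8}; box has {1,6,7,9}; main diagonal has {1,7,8} → only 4 remains.
row 7, column 8 = 8: row 7 has {1,3,4,5,6,7}; col 8 has {2,6}; box has {1,4,6,7,9} → only 8 remains.
row 1, column 3 = 6: row 1 has {8}; col 3 has {1,3,4,8,9}; box has {1,2,5,7,8} → only 6 remains.
row 1, column 9 = 5: row 1 has {6,8}; col 9 has {1,4,6,7,9}; box has {1,2,4,8}; anti-diagonal has {2,3,7,9} → only 5 remains.
row 2, column 2 = 9: row 2 has {1,2,3,4,5,8}; col 2 has {2,7,8}; box has {1,2,5,6,7,8}; main diagonal has {1,4,7,8} → only 9 remains.
row 3, column 7 = 6: row 3 has {1,2,4,7}; col 7 has {1,2,4,7,8}; box has {1,2,4,5,8}; anti-diagonal has {2,3,5,7,9} → only 6 remains.
row 3, column 9 = 3: row 3 has {1,2,4,6,7}; col 9 has {1,4,5,6,7,9}; box has {1,2,4,5,6,8} → only 3 remains.
row 4, column 3 = 5: row 4 has {2,7,8}; col 3 has {1,3,4,6,8,9}; box has {8} → only 5 remains.
row 4, column 6 = 4: row 4 has {2,5,7,8}; col 6 has {1}; box has {1,2,3,5,7,8,9}; anti-diagonal has {2,3,5,6,7,9} → only 4 remains.
row 5, column 3 = 2: row 5 has {1,3,6,7,8}; col 3 has {1,3,4,5,6,8,9}; box has {5,8} → only 2 remains.
row 6, column 3 = 7: row 6 has {2,5,9}; col 3 has {1,2,3,4,5,6,8,9}; box has {2,5,8} → only 7 remains.
row 6, column 6 = 6: row 6 has {2,5,7,9}; col 6 has {1,4}; box has {1,2,3,4,5,7,8,9}; main diagonal has {1,4,7,8,9} → only 6 remains.
row 6, column 9 = 8: row 6 has {2,5,6,7,9}; col 9 has {1,3,4,5,6,7,9}; box has {2,6,7} → only 8 remains.
row 7, column 5 = 9: row 7 has {1,3,4,5,6,7,8}; col 5 has {2,3,4,5,6,7}; box has {4,5,6} → only 9 remains.
row 7, column 6 = 2: row 7 has {1,3,4,5,6,7,8,9}; col 6 has {1,4,6}; box has {4,5,6,9} → only 2 remains.
row 8, column 2 = 1: row 8 has {4,6,9}; col 2 has {2,7,8,9}; box has {3,4,6,7,9}; anti-diagonal has {2,3,4,5,6,7,9} → only 1 remains.
row 8, column 4 = 7: row 8 has {1,4,6,9}; col 4 has {3,4,5,8,9}; box has {2,4,5,6,9} → only 7 remains.
row 9, column 1 = 8: row 9 has {4,6,7,9}; col 1 has {5,6,7}; box has {1,3,4,6,7,9}; anti-diagonal has {1,2,3,4,5,6,7,9} → only 8 remains.
row 9, column 2 = 5: row 9 has {4,6,7,8,9}; col 2 has {1,2,7,8,9}; box has {1,3,4,6,7,8,9} → only 5 remains.
row 9, column 4 = 1: row 9 has {4,5,6,7,8,9}; col 4 has {3,4,5,7,8,9}; box has {2,4,5,6,7,9} → only 1 remains.
row 9, column 6 = 3: row 9 has {1,4,5,6,7,8,9}; col 6 has {1,2,4,6}; box has {1,2,4,5,6,7,9} → only 3 remains.
row 9, column 9 = 2: row 9 has {1,3,4,5,6,7,8,9}; col 9 has {1,3,4,5,6,7,8,9}; box has {1,4,6,7,8,9}; main diagonal has {1,4,6,7,8,9} → only 2 remains.
row 1, column 1 = 3: row 1 has {5,6,8}; col 1 has {5,6,7,8}; box has {1,2,5,6,7,8,9}; main diagonal has {1,2,4,6,7,8,9} → only 3 remains.
row 1, column 2 = 4: row 1 has {3,5,6,8}; col 2 has {1,2,5,7,8,9}; box has {1,2,3,5,6,7,8,9} → only 4 remains.
row 1, column 4 = 2: row 1 has {3,4,5,6,8}; col 4 has {1,3,4,5,7,8,9}; box has {3,4} → only 2 remains.
row 1, column 5 = 1: row 1 has {2,3,4,5,6,8}; col 5 has {2,3,4,5,6,7,9}; box has {2,3,4} → only 1 remains.
row 2, column 4 = 6: row 2 has {1,2,3,4,5,8,9}; col 4 has {1,2,3,4,5,7,8,9}; box has {1,2,3,4} → only 6 remains.
row 2, column 6 = 7: row 2 has {1,2,3,4,5,6,8,9}; col 6 has {1,2,3,4,6}; box has {1,2,3,4,6} → only 7 remains.
row 3, column 5 = 8: row 3 has {1,2,3,4,6,7}; col 5 has {1,2,3,4,5,6,7,9}; box has {1,2,3,4,6,7} → only 8 remains.
row 3, column 8 = 9: row 3 has {1,2,3,4,6,7,8}; col 8 has {2,6,8}; box has {1,2,3,4,5,6,8} → only 9 remains.
row 6, column 2 = 3: row 6 has {2,5,6,7,8,9}; col 2 has {1,2,4,5,7,8,9}; box has {2,5,7,8} → only 3 remains.
row 8, column 1 = 2: row 8 has {1,4,6,7,9}; col 1 has {3,5,6,7,8}; box has {1,3,4,5,6,7,8,9} → only 2 remains.
row 8, column 6 = 8: row 8 has {1,2,4,6,7,9}; col 6 has {1,2,3,4,6,7}; box has {1,2,3,4,5,6,7,9} → only 8 remains.
row 8, column 8 = 5: row 8 has {1,2,4,6,7,8,9}; col 8 has {2,6,8,9}; box has {1,2,4,6,7,8,9}; main diagonal has {1,2,3,4,6,7,8,9} → only 5 remains.
row 1, column 6 = 9: row 1 has {1,2,3,4,5,6,8}; col 6 has {1,2,3,4,6,7,8}; box has {1,2,3,4,6,7,8} → only 9 remains.
row 1, column 8 = 7: row 1 has {1,2,3,4,5,6,8,9}; col 8 has {2,5,6,8,9}; box has {1,2,3,4,5,6,8,9} → only 7 remains.
row 3, column 6 = 5: row 3 has {1,2,3,4,6,7,8,9}; col 6 has {1,2,3,4,6,7,8,9}; box has {1,2,3,4,6,7,8,9} → only 5 remains.
row 4, column 2 = 6: row 4 has {2,4,5,7,8}; col 2 has {1,2,3,4,5,7,8,9}; box has {2,3,5,7,8} → only 6 remains.
row 5, column 8 = 4: row 5 has {1,2,3,6,7,8}; col 8 has {2,5,6,7,8,9}; box has {2,6,7,8} → only 4 remains.
row 6, column 8 = 1: row 6 has {2,3,5,6,7,8,9}; col 8 has {2,4,5,6,7,8,9}; box has {2,4,6,7,8} → only 1 remains.
row 8, column 7 = 3: row 8 has {1,2,4,5,6,7,8,9}; col 7 has {1,2,4,6,7,8}; box has {1,2,4,5,6,7,8,9} → only 3 remains.
row 4, column 7 = 9: row 4 has {2,4,5,6,7,8}; col 7 has {1,2,3,4,6,7,8}; box has {1,2,4,6,7,8} → only 9 remains.

9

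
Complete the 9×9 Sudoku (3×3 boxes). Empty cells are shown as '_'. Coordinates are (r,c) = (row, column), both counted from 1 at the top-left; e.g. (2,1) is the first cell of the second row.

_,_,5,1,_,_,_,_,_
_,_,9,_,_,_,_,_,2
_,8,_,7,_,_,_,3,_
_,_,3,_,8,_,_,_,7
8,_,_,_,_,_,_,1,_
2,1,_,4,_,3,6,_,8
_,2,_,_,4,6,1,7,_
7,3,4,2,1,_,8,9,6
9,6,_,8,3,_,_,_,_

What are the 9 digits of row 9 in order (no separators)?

(6,3) = 7 (sole candidate).
(6,8) = 5 (sole candidate).
(7,1) = 5 (sole candidate).
(7,3) = 8 (sole candidate).
(7,4) = 9 (sole candidate).
(7,9) = 3 (sole candidate).
(8,6) = 5 (sole candidate).
(9,3) = 1: row 9 has {3,6,8,9}; col 3 has {3,4,5,7,8,9}; box has {2,3,4,5,6,7,8,9} → only 1 remains.
(9,6) = 7: row 9 has {1,3,6,8,9}; col 6 has {3,5,6}; box has {1,2,3,4,5,6,8,9} → only 7 remains.
(5,3) = 6 (sole candidate).
(5,4) = 5 (sole candidate).
(6,5) = 9 (sole candidate).
(3,3) = 2 (sole candidate).
(4,1) = 4 (sole candidate).
(4,4) = 6 (sole candidate).
(4,8) = 2 (sole candidate).
(5,2) = 9 (sole candidate).
(5,6) = 2 (sole candidate).
(5,9) = 4 (sole candidate).
(9,8) = 4: row 9 has {1,3,6,7,8,9}; col 8 has {1,2,3,5,7,9}; box has {1,3,6,7,8,9} → only 4 remains.
(9,9) = 5: row 9 has {1,3,4,6,7,8,9}; col 9 has {2,3,4,6,7,8}; box has {1,3,4,6,7,8,9} → only 5 remains.
(1,9) = 9 (sole candidate).
(2,4) = 3 (sole candidate).
(3,9) = 1 (sole candidate).
(4,2) = 5 (sole candidate).
(4,6) = 1 (sole candidate).
(4,7) = 9 (sole candidate).
(5,5) = 7 (sole candidate).
(5,7) = 3 (sole candidate).
(9,7) = 2: row 9 has {1,3,4,5,6,7,8,9}; col 7 has {1,3,6,8,9}; box has {1,3,4,5,6,7,8,9} → only 2 remains.

961837245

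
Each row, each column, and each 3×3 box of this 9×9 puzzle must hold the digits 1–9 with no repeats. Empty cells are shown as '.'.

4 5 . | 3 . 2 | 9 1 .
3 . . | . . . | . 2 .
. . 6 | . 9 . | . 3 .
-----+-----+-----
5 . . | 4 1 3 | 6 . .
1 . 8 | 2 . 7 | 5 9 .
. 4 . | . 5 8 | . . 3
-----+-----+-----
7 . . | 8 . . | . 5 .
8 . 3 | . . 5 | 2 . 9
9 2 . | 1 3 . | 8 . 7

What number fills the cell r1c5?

8

r1c3 = 7: row 1 has {1,2,3,4,5,9}; col 3 has {3,6,8}; box has {3,4,5,6} → only 7 remains.
r3c1 = 2: row 3 has {3,6,9}; col 1 has {1,3,4,5,7,8,9}; box has {3,4,5,6,7} → only 2 remains.
r5c5 = 6: row 5 has {1,2,5,7,8,9}; col 5 has {1,3,5,9}; box has {1,2,3,4,5,7,8} → only 6 remains.
r5c9 = 4: row 5 has {1,2,5,6,7,8,9}; col 9 has {3,7,9}; box has {3,5,6,9} → only 4 remains.
r6c1 = 6: row 6 has {3,4,5,8}; col 1 has {1,2,3,4,5,7,8,9}; box has {1,4,5,8} → only 6 remains.
r6c4 = 9: row 6 has {3,4,5,6,8}; col 4 has {1,2,3,4,8}; box has {1,2,3,4,5,6,7,8} → only 9 remains.
r6c8 = 7: row 6 has {3,4,5,6,8,9}; col 8 has {1,2,3,5,9}; box has {3,4,5,6,9} → only 7 remains.
r1c5 = 8: row 1 has {1,2,3,4,5,7,9}; col 5 has {1,3,5,6,9}; box has {2,3,9} → only 8 remains.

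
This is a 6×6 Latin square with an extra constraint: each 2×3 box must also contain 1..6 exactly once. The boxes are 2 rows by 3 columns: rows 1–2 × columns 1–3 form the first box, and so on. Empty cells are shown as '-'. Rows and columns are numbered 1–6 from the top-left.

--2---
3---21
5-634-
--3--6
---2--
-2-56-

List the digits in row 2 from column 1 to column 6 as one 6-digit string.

R3C2 = 1: row 3 has {3,4,5,6}; col 2 has {2}; box has {3,5,6} → only 1 remains.
R3C6 = 2: row 3 has {1,3,4,5,6}; col 6 has {1,6}; box has {3,4,6} → only 2 remains.
R4C2 = 4: row 4 has {3,6}; col 2 has {1,2}; box has {1,3,5,6} → only 4 remains.
R4C4 = 1: row 4 has {3,4,6}; col 4 has {2,3,5}; box has {2,3,4,6} → only 1 remains.
R4C5 = 5: row 4 has {1,3,4,6}; col 5 has {2,4,6}; box has {1,2,3,4,6} → only 5 remains.
R1C5 = 3: row 1 has {2}; col 5 has {2,4,5,6}; box has {1,2} → only 3 remains.
R4C1 = 2: row 4 has {1,3,4,5,6}; col 1 has {3,5}; box has {1,3,4,5,6} → only 2 remains.
R5C5 = 1: row 5 has {2}; col 5 has {2,3,4,5,6}; box has {2,5,6} → only 1 remains.
R1C1 = 1: in row 1, 1 can only go here (every other open cell in that row sees a 1).
R6C1 = 4: row 6 has {2,5,6}; col 1 has {1,2,3,5}; box has {2} → only 4 remains.
R6C3 = 1: row 6 has {2,4,5,6}; col 3 has {2,3,6}; box has {2,4} → only 1 remains.
R6C6 = 3: row 6 has {1,2,4,5,6}; col 6 has {1,2,6}; box has {1,2,5,6} → only 3 remains.
R5C1 = 6: row 5 has {1,2}; col 1 has {1,2,3,4,5}; box has {1,2,4} → only 6 remains.
R5C3 = 5: row 5 has {1,2,6}; col 3 has {1,2,3,6}; box has {1,2,4,6} → only 5 remains.
R5C6 = 4: row 5 has {1,2,5,6}; col 6 has {1,2,3,6}; box has {1,2,3,5,6} → only 4 remains.
R1C6 = 5: row 1 has {1,2,3}; col 6 has {1,2,3,4,6}; box has {1,2,3} → only 5 remains.
R2C3 = 4: row 2 has {1,2,3}; col 3 has {1,2,3,5,6}; box has {1,2,3} → only 4 remains.
R2C4 = 6: row 2 has {1,2,3,4}; col 4 has {1,2,3,5}; box has {1,2,3,5} → only 6 remains.
R5C2 = 3: row 5 has {1,2,4,5,6}; col 2 has {1,2,4}; box has {1,2,4,5,6} → only 3 remains.
R1C2 = 6: row 1 has {1,2,3,5}; col 2 has {1,2,3,4}; box has {1,2,3,4} → only 6 remains.
R1C4 = 4: row 1 has {1,2,3,5,6}; col 4 has {1,2,3,5,6}; box has {1,2,3,5,6} → only 4 remains.
R2C2 = 5: row 2 has {1,2,3,4,6}; col 2 has {1,2,3,4,6}; box has {1,2,3,4,6} → only 5 remains.

354621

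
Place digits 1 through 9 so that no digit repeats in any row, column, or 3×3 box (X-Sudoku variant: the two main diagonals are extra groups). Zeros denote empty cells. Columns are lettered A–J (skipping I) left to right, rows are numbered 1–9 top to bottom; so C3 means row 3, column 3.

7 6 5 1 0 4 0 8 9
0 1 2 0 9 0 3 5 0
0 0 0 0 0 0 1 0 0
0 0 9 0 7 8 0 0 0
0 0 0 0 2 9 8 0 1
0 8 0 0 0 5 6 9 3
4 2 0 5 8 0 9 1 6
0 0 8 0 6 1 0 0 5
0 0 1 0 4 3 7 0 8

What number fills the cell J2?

E1 = 3 (sole candidate).
G1 = 2 (sole candidate).
A2 = 8 (sole candidate).
E3 = 5 (sole candidate).
D6 = 4 (sole candidate).
E6 = 1 (sole candidate).
F7 = 7 (sole candidate).
G8 = 4 (sole candidate).
H8 = 3 (sole candidate).
A9 = 6 (sole candidate).
H9 = 2 (sole candidate).
F2 = 6 (sole candidate).
C3 = 4 (sole candidate).
F3 = 2 (sole candidate).
J3 = 7 (sole candidate).
D4 = 6 (sole candidate).
G4 = 5 (sole candidate).
H4 = 4 (sole candidate).
J4 = 2 (sole candidate).
D5 = 3 (sole candidate).
H5 = 7 (sole candidate).
A6 = 2 (sole candidate).
C6 = 7 (sole candidate).
C7 = 3 (sole candidate).
A8 = 9 (sole candidate).
B8 = 7 (sole candidate).
D8 = 2 (sole candidate).
B9 = 5 (sole candidate).
D9 = 9 (sole candidate).
D2 = 7 (sole candidate).
J2 = 4: row 2 has {1,2,3,5,6,7,8,9}; col 9 has {1,2,3,5,6,7,8,9}; box has {1,2,3,5,7,8,9} → only 4 remains.

4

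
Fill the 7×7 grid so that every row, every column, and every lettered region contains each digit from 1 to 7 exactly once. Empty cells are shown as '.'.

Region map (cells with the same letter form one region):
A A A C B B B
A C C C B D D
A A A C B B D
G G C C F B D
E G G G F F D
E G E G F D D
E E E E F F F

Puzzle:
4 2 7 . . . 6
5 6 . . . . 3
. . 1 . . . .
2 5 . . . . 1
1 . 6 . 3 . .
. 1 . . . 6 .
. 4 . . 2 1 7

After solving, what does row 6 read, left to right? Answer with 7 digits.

row 3, column 2 = 3: row 3 has {1}; col 2 has {1,2,4,5,6}; region has {1,2,4,5,7} → only 3 remains.
row 5, column 2 = 7: row 5 has {1,3,6}; col 2 has {1,2,3,4,5,6}; region has {1,2,5,6} → only 7 remains.
row 5, column 4 = 4: row 5 has {1,3,6,7}; col 4 has {}; region has {1,2,5,6,7} → only 4 remains.
row 5, column 6 = 5: row 5 has {1,3,4,6,7}; col 6 has {1,6}; region has {1,2,3,7} → only 5 remains.
row 5, column 7 = 2: row 5 has {1,3,4,5,6,7}; col 7 has {1,3,6,7}; region has {1,3,6} → only 2 remains.
row 6, column 4 = 3: row 6 has {1,6}; col 4 has {4}; region has {1,2,4,5,6,7} → only 3 remains.
row 6, column 5 = 4: row 6 has {1,3,6}; col 5 has {2,3}; region has {1,2,3,5,7} → only 4 remains.
row 6, column 7 = 5: row 6 has {1,3,4,6}; col 7 has {1,2,3,6,7}; region has {1,2,3,6} → only 5 remains.
row 1, column 6 = 3: row 1 has {2,4,6,7}; col 6 has {1,5,6}; region has {6} → only 3 remains.
row 3, column 1 = 6: row 3 has {1,3}; col 1 has {1,2,4,5}; region has {1,2,3,4,5,7} → only 6 remains.
row 3, column 7 = 4: row 3 has {1,3,6}; col 7 has {1,2,3,5,6,7}; region has {1,2,3,5,6} → only 4 remains.
row 4, column 4 = 7: row 4 has {1,2,5}; col 4 has {3,4}; region has {6} → only 7 remains.
row 4, column 5 = 6: row 4 has {1,2,5,7}; col 5 has {2,3,4}; region has {1,2,3,4,5,7} → only 6 remains.
row 4, column 6 = 4: row 4 has {1,2,5,6,7}; col 6 has {1,3,5,6}; region has {3,6} → only 4 remains.
row 6, column 1 = 7: row 6 has {1,3,4,5,6}; col 1 has {1,2,4,5,6}; region has {1,4} → only 7 remains.
row 6, column 3 = 2: row 6 has {1,3,4,5,6,7}; col 3 has {1,6,7}; region has {1,4,7} → only 2 remains.

7123465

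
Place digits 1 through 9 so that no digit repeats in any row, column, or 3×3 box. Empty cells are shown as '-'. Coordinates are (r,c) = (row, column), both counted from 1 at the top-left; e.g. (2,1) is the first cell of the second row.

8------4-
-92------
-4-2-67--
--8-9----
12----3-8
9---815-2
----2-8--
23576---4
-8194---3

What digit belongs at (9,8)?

2

(3,3) = 3: row 3 has {2,4,6,7}; col 3 has {1,2,5,8}; box has {2,4,8,9} → only 3 remains.
(8,6) = 8: row 8 has {2,3,4,5,6,7}; col 6 has {1,6}; box has {2,4,6,7,9} → only 8 remains.
(9,6) = 5: row 9 has {1,3,4,8,9}; col 6 has {1,6,8}; box has {2,4,6,7,8,9} → only 5 remains.
(3,1) = 5: row 3 has {2,3,4,6,7}; col 1 has {1,2,8,9}; box has {2,3,4,8,9} → only 5 remains.
(3,5) = 1: row 3 has {2,3,4,5,6,7}; col 5 has {2,4,6,8,9}; box has {2,6} → only 1 remains.
(3,9) = 9: row 3 has {1,2,3,4,5,6,7}; col 9 has {2,3,4,8}; box has {4,7} → only 9 remains.
(7,6) = 3: row 7 has {2,8}; col 6 has {1,5,6,8}; box has {2,4,5,6,7,8,9} → only 3 remains.
(3,8) = 8: row 3 has {1,2,3,4,5,6,7,9}; col 8 has {4}; box has {4,7,9} → only 8 remains.
(7,4) = 1: row 7 has {2,3,8}; col 4 has {2,7,9}; box has {2,3,4,5,6,7,8,9} → only 1 remains.
(1,7) = 2: in row 1, 2 can only go here (every other open cell in that row sees a 2).
(1,6) = 9: in row 1, 9 can only go here (every other open cell in that row sees a 9).
(9,7) = 6: row 9 has {1,3,4,5,8,9}; col 7 has {2,3,5,7,8}; box has {3,4,8} → only 6 remains.
(2,7) = 1: row 2 has {2,9}; col 7 has {2,3,5,6,7,8}; box has {2,4,7,8,9} → only 1 remains.
(4,7) = 4: row 4 has {8,9}; col 7 has {1,2,3,5,6,7,8}; box has {2,3,5,8} → only 4 remains.
(8,7) = 9: row 8 has {2,3,4,5,6,7,8}; col 7 has {1,2,3,4,5,6,7,8}; box has {3,4,6,8} → only 9 remains.
(8,8) = 1: row 8 has {2,3,4,5,6,7,8,9}; col 8 has {4,8}; box has {3,4,6,8,9} → only 1 remains.
(9,1) = 7: row 9 has {1,3,4,5,6,8,9}; col 1 has {1,2,5,8,9}; box has {1,2,3,5,8} → only 7 remains.
(9,8) = 2: row 9 has {1,3,4,5,6,7,8,9}; col 8 has {1,4,8}; box has {1,3,4,6,8,9} → only 2 remains.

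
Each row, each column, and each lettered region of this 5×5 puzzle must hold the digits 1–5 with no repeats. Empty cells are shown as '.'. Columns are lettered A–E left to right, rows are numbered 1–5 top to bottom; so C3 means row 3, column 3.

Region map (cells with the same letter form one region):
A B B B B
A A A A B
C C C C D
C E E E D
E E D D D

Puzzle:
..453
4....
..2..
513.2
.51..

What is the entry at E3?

B1 = 2: row 1 has {3,4,5}; col 2 has {1,5}; region has {3,4,5} → only 2 remains.
B2 = 3: row 2 has {4}; col 2 has {1,2,5}; region has {4} → only 3 remains.
C2 = 5: row 2 has {3,4}; col 3 has {1,2,3,4}; region has {3,4} → only 5 remains.
E2 = 1: row 2 has {3,4,5}; col 5 has {2,3}; region has {2,3,4,5} → only 1 remains.
B3 = 4: row 3 has {2}; col 2 has {1,2,3,5}; region has {2,5} → only 4 remains.
E3 = 5: row 3 has {2,4}; col 5 has {1,2,3}; region has {1,2} → only 5 remains.

5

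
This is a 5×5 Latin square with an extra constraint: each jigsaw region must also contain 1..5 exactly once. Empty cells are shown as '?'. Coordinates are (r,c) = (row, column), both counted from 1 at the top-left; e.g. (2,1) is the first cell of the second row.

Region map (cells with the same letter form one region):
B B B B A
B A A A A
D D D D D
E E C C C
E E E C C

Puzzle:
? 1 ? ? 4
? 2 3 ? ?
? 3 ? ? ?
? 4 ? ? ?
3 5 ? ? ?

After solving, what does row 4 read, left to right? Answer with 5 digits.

24513

(1,4) = 3: in row 1, 3 can only go here (every other open cell in that row sees a 3).
(2,1) = 4: in row 2, 4 can only go here (every other open cell in that row sees a 4).
(4,5) = 3: in row 4, 3 can only go here (every other open cell in that row sees a 3).
(5,4) = 4: in row 5, 4 can only go here (every other open cell in that row sees a 4).
(3,3) = 4: in row 3, 4 can only go here (every other open cell in that row sees a 4).
Singles propagation stalls; (4,1) is still open with candidates {1,2}.
  Try (4,1) = 1: then column 3 has no cell left for 1 — contradiction.
So (4,1) = 2.
(1,1) = 5 (sole candidate).
(1,3) = 2 (sole candidate).
(3,1) = 1 (sole candidate).
(5,3) = 1 (sole candidate).
(5,5) = 2 (sole candidate).
(3,5) = 5 (sole candidate).
(4,3) = 5: row 4 has {2,3,4}; col 3 has {1,2,3,4}; region has {2,3,4} → only 5 remains.
(4,4) = 1: row 4 has {2,3,4,5}; col 4 has {3,4}; region has {2,3,4,5} → only 1 remains.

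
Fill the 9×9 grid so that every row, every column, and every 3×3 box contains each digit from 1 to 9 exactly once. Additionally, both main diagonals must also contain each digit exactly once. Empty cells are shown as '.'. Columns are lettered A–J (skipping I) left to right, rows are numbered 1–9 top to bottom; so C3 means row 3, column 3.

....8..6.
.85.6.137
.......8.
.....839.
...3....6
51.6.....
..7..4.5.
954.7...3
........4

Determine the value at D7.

1

C6 = 3 (hidden single in row 6).
A1 = 3 (hidden single in main diagonal).
D4 = 5 (hidden single in main diagonal).
G5 = 5 (hidden single in row 5).
F1 = 5 (hidden single in row 1).
J3 = 5 (hidden single in row 3).
E9 = 5 (hidden single in row 9).
F6 = 7 (hidden single in main diagonal).
E6 = 9 (hidden single in row 6).
G9 = 7 (hidden single in column 7).
H5 = 7 (hidden single in column 8).
H6 = 4 (hidden single in column 8).
E4 = 4 (hidden single in box 5).
J4 = 1 (hidden single in row 4).
G3 = 4 (hidden single in anti-diagonal).
J1 = 9 (hidden single in anti-diagonal).
G1 = 2 (sole candidate).
G6 = 8 (sole candidate).
J6 = 2 (sole candidate).
J7 = 8 (sole candidate).
G8 = 6 (sole candidate).
C1 = 1 (sole candidate).
G7 = 9 (sole candidate).
D8 = 8 (hidden single in row 8).
C9 = 8 (hidden single in row 9).
A5 = 8 (hidden single in row 5).
B5 = 4 (hidden single in row 5).
B1 = 7 (sole candidate).
D1 = 4 (sole candidate).
A2 = 4 (hidden single in row 2).
D3 = 7 (hidden single in row 3).
A4 = 7 (hidden single in row 4).
C5 = 9 (hidden single in row 5).
B3 = 9 (hidden single in column 2).
F9 = 6 (hidden single in column 6).
B9 = 3 (hidden single in row 9).
D9 = 9 (hidden single in row 9).
D2 = 2 (sole candidate).
F2 = 9 (sole candidate).
D7 = 1: row 7 has {4,5,7,8,9}; col 4 has {2,3,4,5,6,7,8,9}; box has {4,5,6,7,8,9} → only 1 remains.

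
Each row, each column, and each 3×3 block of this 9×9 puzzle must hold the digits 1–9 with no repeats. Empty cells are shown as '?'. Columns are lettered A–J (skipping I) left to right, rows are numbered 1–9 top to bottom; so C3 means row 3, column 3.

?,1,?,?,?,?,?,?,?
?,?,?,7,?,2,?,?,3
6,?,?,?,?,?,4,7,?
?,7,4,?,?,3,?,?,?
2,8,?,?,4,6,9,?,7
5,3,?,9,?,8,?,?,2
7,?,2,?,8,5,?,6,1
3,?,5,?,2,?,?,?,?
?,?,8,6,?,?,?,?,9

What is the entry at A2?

4

C2 = 9 (sole candidate).
C3 = 3 (sole candidate).
C5 = 1 (sole candidate).
D5 = 5 (sole candidate).
H5 = 3 (sole candidate).
C6 = 6 (sole candidate).
G6 = 1 (sole candidate).
H6 = 4 (sole candidate).
G7 = 3 (sole candidate).
H8 = 8 (sole candidate).
J8 = 4 (sole candidate).
B9 = 4 (sole candidate).
C1 = 7 (sole candidate).
B2 = 5 (sole candidate).
H2 = 1 (sole candidate).
B3 = 2 (sole candidate).
A4 = 9 (sole candidate).
E4 = 1 (sole candidate).
H4 = 5 (sole candidate).
E6 = 7 (sole candidate).
B7 = 9 (sole candidate).
D7 = 4 (sole candidate).
B8 = 6 (sole candidate).
D8 = 1 (sole candidate).
G8 = 7 (sole candidate).
A9 = 1 (sole candidate).
E9 = 3 (sole candidate).
F9 = 7 (sole candidate).
H9 = 2 (sole candidate).
H1 = 9 (sole candidate).
E2 = 6 (sole candidate).
G2 = 8 (sole candidate).
D3 = 8 (sole candidate).
J3 = 5 (sole candidate).
D4 = 2 (sole candidate).
G4 = 6 (sole candidate).
J4 = 8 (sole candidate).
F8 = 9 (sole candidate).
G9 = 5 (sole candidate).
D1 = 3 (sole candidate).
E1 = 5 (sole candidate).
F1 = 4 (sole candidate).
G1 = 2 (sole candidate).
J1 = 6 (sole candidate).
A2 = 4: row 2 has {1,2,3,5,6,7,8,9}; col 1 has {1,2,3,5,6,7,9}; box has {1,2,3,5,6,7,9} → only 4 remains.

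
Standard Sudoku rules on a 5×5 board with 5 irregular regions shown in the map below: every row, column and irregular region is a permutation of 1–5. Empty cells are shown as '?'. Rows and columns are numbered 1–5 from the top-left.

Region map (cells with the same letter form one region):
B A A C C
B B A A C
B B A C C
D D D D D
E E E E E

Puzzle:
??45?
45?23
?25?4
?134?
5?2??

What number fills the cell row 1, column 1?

row 1, column 2 = 3 (sole candidate).
row 2, column 3 = 1 (sole candidate).
row 3, column 4 = 1 (sole candidate).
row 4, column 1 = 2 (sole candidate).
row 4, column 5 = 5 (sole candidate).
row 5, column 2 = 4 (sole candidate).
row 5, column 4 = 3 (sole candidate).
row 5, column 5 = 1 (sole candidate).
row 1, column 1 = 1: row 1 has {3,4,5}; col 1 has {2,4,5}; region has {2,4,5} → only 1 remains.

1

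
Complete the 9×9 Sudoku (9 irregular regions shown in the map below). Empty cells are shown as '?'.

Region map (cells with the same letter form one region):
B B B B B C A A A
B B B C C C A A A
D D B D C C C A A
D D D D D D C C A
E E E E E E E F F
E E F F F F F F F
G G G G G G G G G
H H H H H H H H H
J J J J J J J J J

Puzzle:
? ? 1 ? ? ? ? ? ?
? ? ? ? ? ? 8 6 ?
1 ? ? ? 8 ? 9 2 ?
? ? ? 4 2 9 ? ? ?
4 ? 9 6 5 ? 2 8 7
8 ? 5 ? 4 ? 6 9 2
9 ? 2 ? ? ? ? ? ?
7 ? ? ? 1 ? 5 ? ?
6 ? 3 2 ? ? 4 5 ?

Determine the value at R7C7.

R6C2 = 7 (hidden single in row 6).
Singles propagation stalls before the target is settled. Branch on R2C5 (candidates {3,7}).
  Try R2C5 = 7: this forces R2C3=4, R9C5=9, R4C3=7; then row 3 has no cell left for 7 — contradiction.
So R2C5 = 3.
Singles propagation stalls; R7C7 is still open with candidates {1,3,7}.
  Try R7C7 = 1: this forces R4C7=7, R4C8=1, R1C7=3; then region B has no cell left for 3 — contradiction.
  Try R7C7 = 7: this forces R1C7=3; then region B has no cell left for 3 — contradiction.
So R7C7 = 3.

3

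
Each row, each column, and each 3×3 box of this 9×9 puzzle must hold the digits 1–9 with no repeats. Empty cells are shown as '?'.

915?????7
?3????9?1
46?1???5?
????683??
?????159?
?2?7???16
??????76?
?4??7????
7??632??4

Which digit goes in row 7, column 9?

row 4, column 9 = 2: row 4 has {3,6,8}; col 9 has {1,4,6,7}; box has {1,3,5,6,9} → only 2 remains.
row 5, column 9 = 8: row 5 has {1,5,9}; col 9 has {1,2,4,6,7}; box has {1,2,3,5,6,9} → only 8 remains.
row 6, column 7 = 4: row 6 has {1,2,6,7}; col 7 has {3,5,7,9}; box has {1,2,3,5,6,8,9} → only 4 remains.
row 9, column 8 = 8: row 9 has {2,3,4,6,7}; col 8 has {1,5,6,9}; box has {4,6,7} → only 8 remains.
row 3, column 9 = 3: row 3 has {1,4,5,6}; col 9 has {1,2,4,6,7,8}; box has {1,5,7,9} → only 3 remains.
row 4, column 8 = 7: row 4 has {2,3,6,8}; col 8 has {1,5,6,8,9}; box has {1,2,3,4,5,6,8,9} → only 7 remains.
row 5, column 2 = 7: row 5 has {1,5,8,9}; col 2 has {1,2,3,4,6}; box has {2} → only 7 remains.
row 9, column 7 = 1: row 9 has {2,3,4,6,7,8}; col 7 has {3,4,5,7,9}; box has {4,6,7,8} → only 1 remains.
row 8, column 7 = 2: row 8 has {4,7}; col 7 has {1,3,4,5,7,9}; box has {1,4,6,7,8} → only 2 remains.
row 8, column 8 = 3: row 8 has {2,4,7}; col 8 has {1,5,6,7,8,9}; box has {1,2,4,6,7,8} → only 3 remains.
row 9, column 3 = 9: row 9 has {1,2,3,4,6,7,8}; col 3 has {5}; box has {4,7} → only 9 remains.
row 3, column 7 = 8: row 3 has {1,3,4,5,6}; col 7 has {1,2,3,4,5,7,9}; box has {1,3,5,7,9} → only 8 remains.
row 9, column 2 = 5: row 9 has {1,2,3,4,6,7,8,9}; col 2 has {1,2,3,4,6,7}; box has {4,7,9} → only 5 remains.
row 1, column 7 = 6: row 1 has {1,5,7,9}; col 7 has {1,2,3,4,5,7,8,9}; box has {1,3,5,7,8,9} → only 6 remains.
row 4, column 2 = 9: row 4 has {2,3,6,7,8}; col 2 has {1,2,3,4,5,6,7}; box has {2,7} → only 9 remains.
row 7, column 2 = 8: row 7 has {6,7}; col 2 has {1,2,3,4,5,6,7,9}; box has {4,5,7,9} → only 8 remains.
row 2, column 6 = 6: in row 2, 6 can only go here (every other open cell in that row sees a 6).
row 2, column 3 = 7: in row 2, 7 can only go here (every other open cell in that row sees a 7).
row 3, column 3 = 2: row 3 has {1,3,4,5,6,8}; col 3 has {5,7,9}; box has {1,3,4,5,6,7,9} → only 2 remains.
row 3, column 5 = 9: row 3 has {1,2,3,4,5,6,8}; col 5 has {3,6,7}; box has {1,6} → only 9 remains.
row 3, column 6 = 7: row 3 has {1,2,3,4,5,6,8,9}; col 6 has {1,2,6,8}; box has {1,6,9} → only 7 remains.
row 6, column 5 = 5: row 6 has {1,2,4,6,7}; col 5 has {3,6,7,9}; box has {1,6,7,8} → only 5 remains.
row 2, column 1 = 8: row 2 has {1,3,6,7,9}; col 1 has {4,7,9}; box has {1,2,3,4,5,6,7,9} → only 8 remains.
row 4, column 4 = 4: row 4 has {2,3,6,7,8,9}; col 4 has {1,6,7}; box has {1,5,6,7,8} → only 4 remains.
row 5, column 5 = 2: row 5 has {1,5,7,8,9}; col 5 has {3,5,6,7,9}; box has {1,4,5,6,7,8} → only 2 remains.
row 6, column 1 = 3: row 6 has {1,2,4,5,6,7}; col 1 has {4,7,8,9}; box has {2,7,9} → only 3 remains.
row 6, column 3 = 8: row 6 has {1,2,3,4,5,6,7}; col 3 has {2,5,7,9}; box has {2,3,7,9} → only 8 remains.
row 6, column 6 = 9: row 6 has {1,2,3,4,5,6,7,8}; col 6 has {1,2,6,7,8}; box has {1,2,4,5,6,7,8} → only 9 remains.
row 8, column 6 = 5: row 8 has {2,3,4,7}; col 6 has {1,2,6,7,8,9}; box has {2,3,6,7} → only 5 remains.
row 8, column 9 = 9: row 8 has {2,3,4,5,7}; col 9 has {1,2,3,4,6,7,8}; box has {1,2,3,4,6,7,8} → only 9 remains.
row 2, column 5 = 4: row 2 has {1,3,6,7,8,9}; col 5 has {2,3,5,6,7,9}; box has {1,6,7,9} → only 4 remains.
row 2, column 8 = 2: row 2 has {1,3,4,6,7,8,9}; col 8 has {1,3,5,6,7,8,9}; box has {1,3,5,6,7,8,9} → only 2 remains.
row 4, column 3 = 1: row 4 has {2,3,4,6,7,8,9}; col 3 has {2,5,7,8,9}; box has {2,3,7,8,9} → only 1 remains.
row 5, column 1 = 6: row 5 has {1,2,5,7,8,9}; col 1 has {3,4,7,8,9}; box has {1,2,3,7,8,9} → only 6 remains.
row 5, column 3 = 4: row 5 has {1,2,5,6,7,8,9}; col 3 has {1,2,5,7,8,9}; box has {1,2,3,6,7,8,9} → only 4 remains.
row 5, column 4 = 3: row 5 has {1,2,4,5,6,7,8,9}; col 4 has {1,4,6,7}; box has {1,2,4,5,6,7,8,9} → only 3 remains.
row 7, column 3 = 3: row 7 has {6,7,8}; col 3 has {1,2,4,5,7,8,9}; box has {4,5,7,8,9} → only 3 remains.
row 7, column 4 = 9: row 7 has {3,6,7,8}; col 4 has {1,3,4,6,7}; box has {2,3,5,6,7} → only 9 remains.
row 7, column 5 = 1: row 7 has {3,6,7,8,9}; col 5 has {2,3,4,5,6,7,9}; box has {2,3,5,6,7,9} → only 1 remains.
row 7, column 6 = 4: row 7 has {1,3,6,7,8,9}; col 6 has {1,2,5,6,7,8,9}; box has {1,2,3,5,6,7,9} → only 4 remains.
row 7, column 9 = 5: row 7 has {1,3,4,6,7,8,9}; col 9 has {1,2,3,4,6,7,8,9}; box has {1,2,3,4,6,7,8,9} → only 5 remains.

5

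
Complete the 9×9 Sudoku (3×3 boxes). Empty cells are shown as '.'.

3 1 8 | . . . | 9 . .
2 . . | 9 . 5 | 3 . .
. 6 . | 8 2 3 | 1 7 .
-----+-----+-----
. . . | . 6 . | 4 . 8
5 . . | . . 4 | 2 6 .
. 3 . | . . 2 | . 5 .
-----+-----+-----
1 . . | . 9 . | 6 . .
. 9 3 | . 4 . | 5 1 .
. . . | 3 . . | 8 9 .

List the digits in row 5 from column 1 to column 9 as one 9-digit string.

R1C5 = 7 (sole candidate).
R1C6 = 6 (sole candidate).
R2C5 = 1 (sole candidate).
R4C8 = 3 (sole candidate).
R6C5 = 8 (sole candidate).
R6C7 = 7 (sole candidate).
R9C5 = 5 (sole candidate).
R1C4 = 4 (sole candidate).
R1C8 = 2 (sole candidate).
R1C9 = 5 (sole candidate).
R3C9 = 4 (sole candidate).
R5C5 = 3: row 5 has {2,4,5,6}; col 5 has {1,2,4,5,6,7,8,9}; box has {2,4,6,8} → only 3 remains.
R6C4 = 1 (sole candidate).
R6C9 = 9 (sole candidate).
R7C8 = 4 (sole candidate).
R2C8 = 8 (sole candidate).
R2C9 = 6 (sole candidate).
R3C1 = 9 (sole candidate).
R3C3 = 5 (sole candidate).
R4C1 = 7 (sole candidate).
R4C2 = 2 (sole candidate).
R4C4 = 5 (sole candidate).
R4C6 = 9 (sole candidate).
R5C2 = 8: row 5 has {2,3,4,5,6}; col 2 has {1,2,3,6,9}; box has {2,3,5,7} → only 8 remains.
R5C4 = 7: row 5 has {2,3,4,5,6,8}; col 4 has {1,3,4,5,8,9}; box has {1,2,3,4,5,6,8,9} → only 7 remains.
R5C9 = 1: row 5 has {2,3,4,5,6,7,8}; col 9 has {4,5,6,8,9}; box has {2,3,4,5,6,7,8,9} → only 1 remains.
R7C4 = 2 (sole candidate).
R8C4 = 6 (sole candidate).
R4C3 = 1 (sole candidate).
R5C3 = 9: row 5 has {1,2,3,4,5,6,7,8}; col 3 has {1,3,5,8}; box has {1,2,3,5,7,8} → only 9 remains.

589734261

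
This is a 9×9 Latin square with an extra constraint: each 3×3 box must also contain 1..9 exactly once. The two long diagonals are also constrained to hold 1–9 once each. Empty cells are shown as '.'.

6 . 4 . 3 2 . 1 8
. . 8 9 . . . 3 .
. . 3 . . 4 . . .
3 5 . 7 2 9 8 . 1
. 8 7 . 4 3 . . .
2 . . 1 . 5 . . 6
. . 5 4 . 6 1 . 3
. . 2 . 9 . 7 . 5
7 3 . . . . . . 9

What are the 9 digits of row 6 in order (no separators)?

row 1, column 4 = 5: row 1 has {1,2,3,4,6,8}; col 4 has {1,4,7,9}; box has {2,3,4,9} → only 5 remains.
row 1, column 7 = 9: row 1 has {1,2,3,4,5,6,8}; col 7 has {1,7,8}; box has {1,3,8} → only 9 remains.
row 2, column 2 = 2: row 2 has {3,8,9}; col 2 has {3,5,8}; box has {3,4,6,8}; main diagonal has {1,3,4,5,6,7,9} → only 2 remains.
row 4, column 3 = 6: row 4 has {1,2,3,5,7,8,9}; col 3 has {2,3,4,5,7,8}; box has {2,3,5,7,8} → only 6 remains.
row 4, column 8 = 4: row 4 has {1,2,3,5,6,7,8,9}; col 8 has {1,3}; box has {1,6,8} → only 4 remains.
row 5, column 4 = 6: row 5 has {3,4,7,8}; col 4 has {1,4,5,7,9}; box has {1,2,3,4,5,7,9} → only 6 remains.
row 5, column 9 = 2: row 5 has {3,4,6,7,8}; col 9 has {1,3,5,6,8,9}; box has {1,4,6,8} → only 2 remains.
row 6, column 3 = 9: row 6 has {1,2,5,6}; col 3 has {2,3,4,5,6,7,8}; box has {2,3,5,6,7,8} → only 9 remains.
row 6, column 5 = 8: row 6 has {1,2,5,6,9}; col 5 has {2,3,4,9}; box has {1,2,3,4,5,6,7,9} → only 8 remains.
row 6, column 7 = 3: row 6 has {1,2,5,6,8,9}; col 7 has {1,7,8,9}; box has {1,2,4,6,8} → only 3 remains.
row 6, column 8 = 7: row 6 has {1,2,3,5,6,8,9}; col 8 has {1,3,4}; box has {1,2,3,4,6,8} → only 7 remains.
row 7, column 2 = 9: row 7 has {1,3,4,5,6}; col 2 has {2,3,5,8}; box has {2,3,5,7} → only 9 remains.
row 7, column 5 = 7: row 7 has {1,3,4,5,6,9}; col 5 has {2,3,4,8,9}; box has {4,6,9} → only 7 remains.
row 8, column 2 = 6: row 8 has {2,5,7,9}; col 2 has {2,3,5,8,9}; box has {2,3,5,7,9}; anti-diagonal has {1,3,4,5,7,8,9} → only 6 remains.
row 8, column 8 = 8: row 8 has {2,5,6,7,9}; col 8 has {1,3,4,7}; box has {1,3,5,7,9}; main diagonal has {1,2,3,4,5,6,7,9} → only 8 remains.
row 9, column 3 = 1: row 9 has {3,7,9}; col 3 has {2,3,4,5,6,7,8,9}; box has {2,3,5,6,7,9} → only 1 remains.
row 9, column 5 = 5: row 9 has {1,3,7,9}; col 5 has {2,3,4,7,8,9}; box has {4,6,7,9} → only 5 remains.
row 9, column 6 = 8: row 9 has {1,3,5,7,9}; col 6 has {2,3,4,5,6,9}; box has {4,5,6,7,9} → only 8 remains.
row 1, column 2 = 7: row 1 has {1,2,3,4,5,6,8,9}; col 2 has {2,3,5,6,8,9}; box has {2,3,4,6,8} → only 7 remains.
row 3, column 2 = 1: row 3 has {3,4}; col 2 has {2,3,5,6,7,8,9}; box has {2,3,4,6,7,8} → only 1 remains.
row 3, column 4 = 8: row 3 has {1,3,4}; col 4 has {1,4,5,6,7,9}; box has {2,3,4,5,9} → only 8 remains.
row 3, column 5 = 6: row 3 has {1,3,4,8}; col 5 has {2,3,4,5,7,8,9}; box has {2,3,4,5,8,9} → only 6 remains.
row 3, column 7 = 2: row 3 has {1,3,4,6,8}; col 7 has {1,3,7,8,9}; box has {1,3,8,9}; anti-diagonal has {1,3,4,5,6,7,8,9} → only 2 remains.
row 3, column 8 = 5: row 3 has {1,2,3,4,6,8}; col 8 has {1,3,4,7,8}; box has {1,2,3,8,9} → only 5 remains.
row 3, column 9 = 7: row 3 has {1,2,3,4,5,6,8}; col 9 has {1,2,3,5,6,8,9}; box has {1,2,3,5,8,9} → only 7 remains.
row 5, column 1 = 1: row 5 has {2,3,4,6,7,8}; col 1 has {2,3,6,7}; box has {2,3,5,6,7,8,9} → only 1 remains.
row 5, column 7 = 5: row 5 has {1,2,3,4,6,7,8}; col 7 has {1,2,3,7,8,9}; box has {1,2,3,4,6,7,8} → only 5 remains.
row 5, column 8 = 9: row 5 has {1,2,3,4,5,6,7,8}; col 8 has {1,3,4,5,7,8}; box has {1,2,3,4,5,6,7,8} → only 9 remains.
row 6, column 2 = 4: row 6 has {1,2,3,5,6,7,8,9}; col 2 has {1,2,3,5,6,7,8,9}; box has {1,2,3,5,6,7,8,9} → only 4 remains.

249185376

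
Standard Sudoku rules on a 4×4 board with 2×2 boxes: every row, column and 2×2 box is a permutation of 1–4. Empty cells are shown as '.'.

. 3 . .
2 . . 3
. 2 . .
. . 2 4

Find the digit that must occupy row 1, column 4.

row 3, column 4 = 1: row 3 has {2}; col 4 has {3,4}; box has {2,4} → only 1 remains.
row 4, column 2 = 1: row 4 has {2,4}; col 2 has {2,3}; box has {2} → only 1 remains.
row 1, column 4 = 2: row 1 has {3}; col 4 has {1,3,4}; box has {3} → only 2 remains.

2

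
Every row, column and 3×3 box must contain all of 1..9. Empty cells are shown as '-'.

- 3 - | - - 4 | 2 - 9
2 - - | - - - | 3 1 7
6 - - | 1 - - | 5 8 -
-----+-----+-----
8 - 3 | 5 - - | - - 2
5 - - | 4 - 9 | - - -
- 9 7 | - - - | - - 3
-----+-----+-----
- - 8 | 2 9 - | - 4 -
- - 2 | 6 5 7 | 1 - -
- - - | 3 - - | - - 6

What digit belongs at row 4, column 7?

row 1, column 8 = 6 (sole candidate).
row 3, column 9 = 4 (sole candidate).
row 5, column 8 = 7 (sole candidate).
row 6, column 4 = 8 (sole candidate).
row 6, column 8 = 5 (sole candidate).
row 7, column 6 = 1 (sole candidate).
row 7, column 7 = 7 (sole candidate).
row 7, column 9 = 5 (sole candidate).
row 8, column 2 = 4 (sole candidate).
row 8, column 9 = 8 (sole candidate).
row 9, column 6 = 8 (sole candidate).
row 9, column 7 = 9 (sole candidate).
row 9, column 8 = 2 (sole candidate).
row 1, column 4 = 7 (sole candidate).
row 1, column 5 = 8 (sole candidate).
row 2, column 4 = 9 (sole candidate).
row 2, column 5 = 6 (sole candidate).
row 2, column 6 = 5 (sole candidate).
row 3, column 2 = 7 (sole candidate).
row 3, column 3 = 9 (sole candidate).
row 4, column 6 = 6 (sole candidate).
row 4, column 7 = 4: row 4 has {2,3,5,6,8}; col 7 has {1,2,3,5,7,9}; box has {2,3,5,7} → only 4 remains.

4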